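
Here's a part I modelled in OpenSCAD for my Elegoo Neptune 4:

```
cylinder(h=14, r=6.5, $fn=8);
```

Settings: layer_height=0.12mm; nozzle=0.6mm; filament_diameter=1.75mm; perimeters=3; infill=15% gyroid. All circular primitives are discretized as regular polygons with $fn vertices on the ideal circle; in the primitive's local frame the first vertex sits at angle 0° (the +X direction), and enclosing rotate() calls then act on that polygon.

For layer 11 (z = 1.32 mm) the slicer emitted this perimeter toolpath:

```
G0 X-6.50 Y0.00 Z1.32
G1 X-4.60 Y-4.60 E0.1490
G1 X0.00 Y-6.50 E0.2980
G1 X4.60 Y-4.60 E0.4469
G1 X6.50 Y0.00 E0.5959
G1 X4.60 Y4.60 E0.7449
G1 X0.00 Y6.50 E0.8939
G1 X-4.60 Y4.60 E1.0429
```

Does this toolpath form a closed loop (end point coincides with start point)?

Start point (G0): (-6.50, 0.00). End point (last G1): the path does not return to the start — open.

no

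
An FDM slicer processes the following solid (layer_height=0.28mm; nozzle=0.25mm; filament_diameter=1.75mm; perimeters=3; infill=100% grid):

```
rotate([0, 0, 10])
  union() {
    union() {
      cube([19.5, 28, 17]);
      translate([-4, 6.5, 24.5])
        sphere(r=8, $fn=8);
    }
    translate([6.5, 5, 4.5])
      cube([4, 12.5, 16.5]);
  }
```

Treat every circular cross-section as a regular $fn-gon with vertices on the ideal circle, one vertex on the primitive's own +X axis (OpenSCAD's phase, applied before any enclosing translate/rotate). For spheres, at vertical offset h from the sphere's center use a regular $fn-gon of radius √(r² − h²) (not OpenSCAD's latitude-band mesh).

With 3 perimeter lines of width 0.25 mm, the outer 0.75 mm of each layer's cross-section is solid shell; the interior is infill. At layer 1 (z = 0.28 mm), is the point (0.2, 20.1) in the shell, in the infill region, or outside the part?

infill

At z = 0.28 mm: the 19.5×28 cube contributes its full rectangle; the sphere at (-4, 6.5) does not reach this height (|z−center|=24.220 > r=8); Taking the union: only the 19.5×28 cube is present, so the union is just that shape — 1 connected region; the cube at (6.5, 5) is absent (z outside [4.5, 21]); Taking the union: only that combined region is present, so the union is just that shape — 1 connected region; (rotated 10° about Z; rotation is an isometry so areas/perimeters/island counts are preserved). Overall, the cross-section is a single solid region. Undo the 10° rotation: the query point maps to (3.687, 19.760) in the un-rotated model frame. The nearest boundary edge runs (0.00, 28.00)→(0.00, 0.00); distance from the point to it = 3.69 mm. The point is inside the cross-section and 3.69 mm from the nearest boundary — more than the 0.75 mm shell width (3 × 0.25), so it's in the infill interior.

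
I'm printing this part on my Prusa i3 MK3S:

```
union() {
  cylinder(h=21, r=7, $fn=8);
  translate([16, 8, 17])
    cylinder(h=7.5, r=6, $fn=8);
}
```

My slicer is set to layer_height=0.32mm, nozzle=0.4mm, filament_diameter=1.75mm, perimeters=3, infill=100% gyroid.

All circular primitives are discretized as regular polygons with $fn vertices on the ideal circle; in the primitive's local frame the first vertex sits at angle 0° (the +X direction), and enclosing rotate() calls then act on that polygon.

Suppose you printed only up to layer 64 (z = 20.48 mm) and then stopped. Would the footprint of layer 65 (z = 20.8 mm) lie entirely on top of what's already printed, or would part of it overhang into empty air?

Compare the two slices. At z = 20.48: the cylinder: section is a regular 8-gon, circumradius r=7 (area = (8/2)·7.000²·sin(360°/8) = 138.59 mm²); the cylinder at (16, 8): section is a regular 8-gon, circumradius r=6 (area = (8/2)·6.000²·sin(360°/8) = 101.82 mm²); Merging all regions: the 2 present regions are separate (no shared area or edge), so areas and boundary lengths simply add and each stays a separate island — area = 240.42 mm². At z = 20.8: the r=7 cylinder contributes a regular 8-gon of circumradius 7 (area = (8/2)·7.000²·sin(360°/8) = 138.59 mm²); the r=6 cylinder at (16, 8) contributes a regular 8-gon of circumradius 6 (area = (8/2)·6.000²·sin(360°/8) = 101.82 mm²); Taking the union: the 2 present regions are separate (no shared area or edge), so areas and boundary lengths simply add and each stays a separate island — area = 240.42 mm². Checking containment: the cross-section at z = 20.8 is a subset of the cross-section at z = 20.48.

entirely on top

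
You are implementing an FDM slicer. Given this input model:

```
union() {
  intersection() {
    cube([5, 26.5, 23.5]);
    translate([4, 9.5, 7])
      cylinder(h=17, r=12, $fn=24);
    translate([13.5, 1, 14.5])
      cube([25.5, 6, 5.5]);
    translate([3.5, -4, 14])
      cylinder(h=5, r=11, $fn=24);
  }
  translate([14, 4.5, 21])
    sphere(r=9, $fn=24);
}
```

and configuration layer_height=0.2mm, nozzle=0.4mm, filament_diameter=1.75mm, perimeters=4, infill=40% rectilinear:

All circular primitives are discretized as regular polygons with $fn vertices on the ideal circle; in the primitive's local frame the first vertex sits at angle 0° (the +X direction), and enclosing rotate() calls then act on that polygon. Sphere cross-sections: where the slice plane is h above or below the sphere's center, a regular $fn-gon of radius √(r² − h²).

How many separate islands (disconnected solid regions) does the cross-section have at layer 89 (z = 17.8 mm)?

1

At z = 17.8 mm: the cube is present — its section is the full 5×26.5 rectangle; the cylinder at (4, 9.5): section is a regular 24-gon, circumradius r=12; the cube at (13.5, 1) is present — its section is the full 25.5×6 rectangle; the r=11 cylinder at (3.5, -4) gives a regular 24-gon of circumradius 11 (constant along its height); Keeping only the common overlap: the r=12 cylinder at (4, 9.5) partially overlaps the 5×26.5 cube; clipping to the common part keeps 106.27 mm²; the 25.5×6 cube at (13.5, 1) does not overlap the running intersection (empty); the r=11 cylinder at (3.5, -4) does not overlap the running intersection (empty) — nothing remains; the sphere at (14, 4.5): section is a regular 24-gon, circumradius = √(r²−h²) = √(9²−3.2²) = 8.412; Combining (union): only the r=9 sphere at (14, 4.5) is present, so the union is just that shape — 1 connected region. Overall, the cross-section is a single solid region. Island count = 1.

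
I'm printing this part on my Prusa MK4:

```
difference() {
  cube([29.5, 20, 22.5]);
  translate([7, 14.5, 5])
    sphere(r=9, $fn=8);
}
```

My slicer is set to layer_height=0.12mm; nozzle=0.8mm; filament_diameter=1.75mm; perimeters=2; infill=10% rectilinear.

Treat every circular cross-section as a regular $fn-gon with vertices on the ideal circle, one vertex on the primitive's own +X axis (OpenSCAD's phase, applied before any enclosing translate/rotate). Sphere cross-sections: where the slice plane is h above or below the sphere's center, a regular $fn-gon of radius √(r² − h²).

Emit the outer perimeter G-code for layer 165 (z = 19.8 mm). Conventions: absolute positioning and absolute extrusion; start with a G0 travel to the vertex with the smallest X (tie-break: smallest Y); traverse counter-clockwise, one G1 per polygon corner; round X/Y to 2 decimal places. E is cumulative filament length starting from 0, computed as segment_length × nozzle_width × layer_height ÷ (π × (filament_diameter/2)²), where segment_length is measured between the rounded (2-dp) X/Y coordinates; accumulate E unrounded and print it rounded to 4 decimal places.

At z = 19.8 mm: the cube is present — its section is the full 29.5×20 rectangle; the sphere at (7, 14.5) is absent (|z−center|=14.800 > r=9); Subtracting the remaining from the first: none of the subtracted shapes is present at this height, so the 29.5×20 cube is unchanged — 1 connected region. The outline is a single polygon with 4 vertices. Extrusion per mm of travel: 0.8 × 0.12 / (π × 0.875²) = 0.039912. Accumulating E over each segment gives final E = 3.9513.

G0 X0.00 Y0.00 Z19.80
G1 X29.50 Y0.00 E1.1774
G1 X29.50 Y20.00 E1.9757
G1 X0.00 Y20.00 E3.1531
G1 X0.00 Y0.00 E3.9513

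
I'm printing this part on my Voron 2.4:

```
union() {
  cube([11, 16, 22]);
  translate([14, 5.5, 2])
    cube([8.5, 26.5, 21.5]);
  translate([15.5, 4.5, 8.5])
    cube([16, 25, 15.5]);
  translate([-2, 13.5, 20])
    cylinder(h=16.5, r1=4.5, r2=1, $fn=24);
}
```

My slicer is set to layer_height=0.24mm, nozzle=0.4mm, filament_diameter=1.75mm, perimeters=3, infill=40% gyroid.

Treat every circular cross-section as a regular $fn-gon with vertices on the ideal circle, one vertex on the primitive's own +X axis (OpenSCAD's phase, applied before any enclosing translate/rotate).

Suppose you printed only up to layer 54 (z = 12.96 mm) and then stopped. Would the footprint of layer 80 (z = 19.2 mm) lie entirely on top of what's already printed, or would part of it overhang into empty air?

entirely on top

Compare the two slices. At z = 12.96: the 11×16 cube contributes its full rectangle (area 176.00 mm²); the cube at (14, 5.5) (footprint 8.5×26.5) is included at this height (area 225.25 mm²); the 16×25 cube at (15.5, 4.5) contributes its full rectangle (area 400.00 mm²); the cone at (-2, 13.5) is not intersected at this z (z outside [20, 36.5]); Taking the union: the regions partially overlap — summed areas 801.25 mm² minus the doubly-counted overlap 168.00 mm² gives 633.25 mm² — area = 633.25 mm². At z = 19.2: the cube (footprint 11×16) is included at this height (area 176.00 mm²); the cube at (14, 5.5) is present — its section is the full 8.5×26.5 rectangle (area 225.25 mm²); the cube at (15.5, 4.5) (footprint 16×25) is included at this height (area 400.00 mm²); the cone at (-2, 13.5) does not reach this height (z outside [20, 36.5]); Combining (union): the regions partially overlap — summed areas 801.25 mm² minus the doubly-counted overlap 168.00 mm² gives 633.25 mm² — area = 633.25 mm². Checking containment: the cross-section at z = 19.2 is a subset of the cross-section at z = 12.96.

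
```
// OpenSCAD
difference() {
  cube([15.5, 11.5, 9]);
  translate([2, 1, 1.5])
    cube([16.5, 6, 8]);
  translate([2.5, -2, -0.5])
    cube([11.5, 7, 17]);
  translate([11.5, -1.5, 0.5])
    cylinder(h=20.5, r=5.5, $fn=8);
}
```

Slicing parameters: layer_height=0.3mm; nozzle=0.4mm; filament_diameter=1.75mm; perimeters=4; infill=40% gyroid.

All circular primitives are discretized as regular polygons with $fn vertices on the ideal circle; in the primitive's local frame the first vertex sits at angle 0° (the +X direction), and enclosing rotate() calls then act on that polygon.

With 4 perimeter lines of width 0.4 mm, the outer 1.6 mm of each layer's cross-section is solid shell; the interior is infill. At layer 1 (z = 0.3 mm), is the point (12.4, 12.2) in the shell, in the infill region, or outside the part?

outside

At z = 0.3 mm: the cube (footprint 15.5×11.5) is included at this height; the cube at (2, 1) is not intersected at this z (z outside [1.5, 9.5]); the cube at (2.5, -2) (footprint 11.5×7) is included at this height; the cylinder at (11.5, -1.5) is absent (z outside [0.5, 21]); Taking the first minus the rest: starting from the 15.5×11.5 cube, the 11.5×7 cube at (2.5, -2) partially overlaps it — only the 57.50 mm² overlap (of its 80.50 mm²) is removed, clipping the outline — 1 connected region. Overall, the cross-section is a single solid region. The nearest boundary edge runs (0.00, 11.50)→(15.50, 11.50); distance from the point to it = 0.70 mm. The point is not inside any of the regions above, so it lies outside the cross-section (0.70 mm from the nearest boundary).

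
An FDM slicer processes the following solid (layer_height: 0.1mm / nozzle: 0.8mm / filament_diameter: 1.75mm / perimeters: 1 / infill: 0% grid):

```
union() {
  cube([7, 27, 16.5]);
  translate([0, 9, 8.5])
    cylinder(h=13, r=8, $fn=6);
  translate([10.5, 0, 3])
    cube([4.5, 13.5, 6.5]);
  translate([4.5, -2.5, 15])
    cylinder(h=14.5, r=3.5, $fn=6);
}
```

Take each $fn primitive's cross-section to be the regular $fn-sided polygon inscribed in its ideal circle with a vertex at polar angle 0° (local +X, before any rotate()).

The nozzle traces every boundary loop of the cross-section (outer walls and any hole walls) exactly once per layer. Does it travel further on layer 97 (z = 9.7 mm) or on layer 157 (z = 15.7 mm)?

layer 157 (z = 15.7 mm)

Layer 97 (z = 9.7): the 7×27 cube contributes its full rectangle (perimeter 68.00 mm); the cylinder at (0, 9): section is a regular 6-gon, circumradius r=8 (perimeter = 2·6·8.000·sin(180°/6) = 48.00 mm); the cube at (10.5, 0) is absent (z outside [3, 9.5]); the cylinder at (4.5, -2.5) is absent (z outside [15, 29.5]); Taking the union: the regions partially overlap (shared area 81.41 mm²), so the edge portions inside another operand are dropped and the merged outline is re-measured after clipping — boundary = 78.68 mm. So its perimeter = 78.68 mm. Layer 157 (z = 15.7): the 7×27 cube contributes its full rectangle (perimeter 68.00 mm); the r=8 cylinder at (0, 9) contributes a regular 6-gon of circumradius 8 (perimeter = 2·6·8.000·sin(180°/6) = 48.00 mm); the cube at (10.5, 0) is not intersected at this z (z outside [3, 9.5]); the r=3.5 cylinder at (4.5, -2.5) contributes a regular 6-gon of circumradius 3.5 (perimeter = 2·6·3.500·sin(180°/6) = 21.00 mm); Taking the union: the regions partially overlap (shared area 83.43 mm²), so the edge portions inside another operand are dropped and the merged outline is re-measured after clipping — boundary = 90.84 mm. So its perimeter = 90.84 mm. Layer 157 is larger (90.84 vs 78.68 mm).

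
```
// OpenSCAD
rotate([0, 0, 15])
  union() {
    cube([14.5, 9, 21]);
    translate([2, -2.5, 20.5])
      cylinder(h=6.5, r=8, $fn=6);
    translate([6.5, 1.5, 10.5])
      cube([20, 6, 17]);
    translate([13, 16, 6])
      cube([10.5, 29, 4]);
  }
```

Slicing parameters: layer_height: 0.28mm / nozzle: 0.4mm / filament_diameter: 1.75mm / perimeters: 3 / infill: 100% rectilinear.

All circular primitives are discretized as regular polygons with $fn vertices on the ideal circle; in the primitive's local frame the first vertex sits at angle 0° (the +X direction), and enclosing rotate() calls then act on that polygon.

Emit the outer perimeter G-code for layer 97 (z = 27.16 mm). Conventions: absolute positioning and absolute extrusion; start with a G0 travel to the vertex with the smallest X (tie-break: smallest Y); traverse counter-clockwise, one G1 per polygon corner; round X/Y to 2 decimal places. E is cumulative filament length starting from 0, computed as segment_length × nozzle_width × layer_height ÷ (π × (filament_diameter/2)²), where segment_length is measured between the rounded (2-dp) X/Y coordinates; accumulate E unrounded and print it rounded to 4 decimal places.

G0 X4.34 Y8.93 Z27.16
G1 X5.89 Y3.13 E0.2796
G1 X25.21 Y8.31 E1.2109
G1 X23.66 Y14.10 E1.4900
G1 X4.34 Y8.93 E2.4213

At z = 27.16 mm: the cube does not reach this height (z outside [0, 21]); the cylinder at (2, -2.5) does not reach this height (z outside [20.5, 27]); the cube at (6.5, 1.5) is present — its section is the full 20×6 rectangle; the cube at (13, 16) is absent (z outside [6, 10]); Taking the union: only the 20×6 cube at (6.5, 1.5) is present, so the union is just that shape — 1 connected region; (whole slice rotated 15° about Z — lengths, areas and connectivity unchanged). The outline is a single polygon with 4 vertices. Extrusion per mm of travel: 0.4 × 0.28 / (π × 0.875²) = 0.046564. Accumulating E over each segment gives final E = 2.4213.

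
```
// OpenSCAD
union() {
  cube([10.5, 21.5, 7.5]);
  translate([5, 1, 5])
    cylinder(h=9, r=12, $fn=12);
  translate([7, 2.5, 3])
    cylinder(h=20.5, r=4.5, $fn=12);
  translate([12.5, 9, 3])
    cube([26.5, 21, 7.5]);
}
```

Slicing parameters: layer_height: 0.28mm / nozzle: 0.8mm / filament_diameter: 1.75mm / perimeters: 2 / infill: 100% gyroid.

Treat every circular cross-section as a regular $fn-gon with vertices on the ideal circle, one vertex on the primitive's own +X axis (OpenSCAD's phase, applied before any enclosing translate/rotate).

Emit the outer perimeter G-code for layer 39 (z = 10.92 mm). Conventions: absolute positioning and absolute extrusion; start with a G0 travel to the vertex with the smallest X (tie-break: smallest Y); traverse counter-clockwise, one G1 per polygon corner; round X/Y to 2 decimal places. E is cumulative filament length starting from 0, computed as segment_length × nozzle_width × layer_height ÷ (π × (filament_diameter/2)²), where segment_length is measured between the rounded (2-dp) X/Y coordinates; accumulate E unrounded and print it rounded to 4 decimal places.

At z = 10.92 mm: the cube does not reach this height (z outside [0, 7.5]); the r=12 cylinder at (5, 1) contributes a regular 12-gon of circumradius 12; the cylinder at (7, 2.5): section is a regular 12-gon, circumradius r=4.5; the cube at (12.5, 9) is absent (z outside [3, 10.5]); Combining (union): the r=4.5 cylinder at (7, 2.5) lies entirely inside the r=12 cylinder at (5, 1), so the union is just the r=12 cylinder at (5, 1) — 1 connected region. The outline is a single polygon with 12 vertices. Extrusion per mm of travel: 0.8 × 0.28 / (π × 0.875²) = 0.093128. Accumulating E over each segment gives final E = 6.9410.

G0 X-7.00 Y1.00 Z10.92
G1 X-5.39 Y-5.00 E0.5785
G1 X-1.00 Y-9.39 E1.1567
G1 X5.00 Y-11.00 E1.7353
G1 X11.00 Y-9.39 E2.3138
G1 X15.39 Y-5.00 E2.8920
G1 X17.00 Y1.00 E3.4705
G1 X15.39 Y7.00 E4.0490
G1 X11.00 Y11.39 E4.6272
G1 X5.00 Y13.00 E5.2058
G1 X-1.00 Y11.39 E5.7843
G1 X-5.39 Y7.00 E6.3625
G1 X-7.00 Y1.00 E6.9410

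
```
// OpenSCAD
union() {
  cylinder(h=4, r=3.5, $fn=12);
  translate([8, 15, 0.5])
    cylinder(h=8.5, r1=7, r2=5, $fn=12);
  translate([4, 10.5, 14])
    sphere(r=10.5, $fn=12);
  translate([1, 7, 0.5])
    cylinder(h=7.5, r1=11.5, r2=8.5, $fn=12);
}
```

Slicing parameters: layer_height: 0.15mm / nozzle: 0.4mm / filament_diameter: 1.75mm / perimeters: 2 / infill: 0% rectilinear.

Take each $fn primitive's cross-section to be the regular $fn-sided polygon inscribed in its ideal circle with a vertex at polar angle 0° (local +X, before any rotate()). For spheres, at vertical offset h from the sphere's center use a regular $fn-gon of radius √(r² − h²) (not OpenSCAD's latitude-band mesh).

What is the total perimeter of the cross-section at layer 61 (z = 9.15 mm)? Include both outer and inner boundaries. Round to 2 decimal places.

At z = 9.15 mm: the cylinder does not reach this height (z outside [0, 4]); the cone at (8, 15) does not reach this height (z outside [0.5, 9]); the sphere at (4, 10.5): section is a regular 12-gon, circumradius = √(r²−h²) = √(10.5²−4.85²) = 9.313 (perimeter = 2·12·9.313·sin(180°/12) = 57.85 mm); the cone at (1, 7) does not reach this height (z outside [0.5, 8]); Combining (union): only the r=10.5 sphere at (4, 10.5) is present, so the union is just that shape — boundary = 57.85 mm. Overall, the cross-section is a single solid region. Total boundary length (outer) = 57.85 mm.

57.85 mm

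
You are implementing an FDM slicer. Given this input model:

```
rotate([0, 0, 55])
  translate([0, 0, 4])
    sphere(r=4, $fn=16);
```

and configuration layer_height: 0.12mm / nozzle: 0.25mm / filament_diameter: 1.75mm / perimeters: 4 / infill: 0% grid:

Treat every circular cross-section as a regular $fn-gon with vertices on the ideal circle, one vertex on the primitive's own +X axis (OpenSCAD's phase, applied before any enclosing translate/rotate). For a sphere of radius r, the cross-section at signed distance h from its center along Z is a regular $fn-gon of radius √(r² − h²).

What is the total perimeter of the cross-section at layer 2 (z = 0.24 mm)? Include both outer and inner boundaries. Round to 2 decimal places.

At z = 0.24 mm: the r=4 sphere contributes a regular 16-gon of circumradius √(4²−3.76²) = 1.365 (perimeter = 2·16·1.365·sin(180°/16) = 8.52 mm); (whole slice rotated 55° about Z — lengths, areas and connectivity unchanged). Overall, the cross-section is a single solid region. Total boundary length (outer) = 8.52 mm.

8.52 mm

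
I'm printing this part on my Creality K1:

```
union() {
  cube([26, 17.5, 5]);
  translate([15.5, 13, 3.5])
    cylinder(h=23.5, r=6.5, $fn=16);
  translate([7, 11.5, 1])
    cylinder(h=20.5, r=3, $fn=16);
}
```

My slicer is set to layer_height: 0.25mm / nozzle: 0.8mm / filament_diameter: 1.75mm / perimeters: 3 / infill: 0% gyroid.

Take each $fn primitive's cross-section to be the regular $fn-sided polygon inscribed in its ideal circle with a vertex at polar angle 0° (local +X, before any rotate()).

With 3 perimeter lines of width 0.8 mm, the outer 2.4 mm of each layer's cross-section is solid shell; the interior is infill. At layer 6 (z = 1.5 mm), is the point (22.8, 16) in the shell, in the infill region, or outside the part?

shell

At z = 1.5 mm: the cube (footprint 26×17.5) is included at this height; the cylinder at (15.5, 13) does not reach this height (z outside [3.5, 27]); the cylinder at (7, 11.5): section is a regular 16-gon, circumradius r=3; Merging all regions: the r=3 cylinder at (7, 11.5) lies entirely inside the 26×17.5 cube, so the union is just the 26×17.5 cube — 1 connected region. Overall, the cross-section is a single solid region. The nearest boundary edge runs (0.00, 17.50)→(26.00, 17.50); distance from the point to it = 1.50 mm. The point is inside the cross-section, 1.50 mm from the nearest boundary — within the 2.4 mm shell band (3 × 0.8).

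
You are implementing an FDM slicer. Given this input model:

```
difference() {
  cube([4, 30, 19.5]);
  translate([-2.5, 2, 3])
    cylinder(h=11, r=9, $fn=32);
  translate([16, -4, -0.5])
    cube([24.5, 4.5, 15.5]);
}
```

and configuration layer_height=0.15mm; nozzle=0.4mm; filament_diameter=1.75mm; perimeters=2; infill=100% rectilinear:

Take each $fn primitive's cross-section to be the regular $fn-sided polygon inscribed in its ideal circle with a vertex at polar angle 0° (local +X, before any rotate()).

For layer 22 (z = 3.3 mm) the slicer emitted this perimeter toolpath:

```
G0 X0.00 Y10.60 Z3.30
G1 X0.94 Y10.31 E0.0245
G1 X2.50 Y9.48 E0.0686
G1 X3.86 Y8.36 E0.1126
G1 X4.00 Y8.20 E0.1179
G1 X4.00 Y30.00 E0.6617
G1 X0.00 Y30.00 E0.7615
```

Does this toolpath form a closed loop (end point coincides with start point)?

Start point (G0): (0.00, 10.60). End point (last G1): the path does not return to the start — open.

no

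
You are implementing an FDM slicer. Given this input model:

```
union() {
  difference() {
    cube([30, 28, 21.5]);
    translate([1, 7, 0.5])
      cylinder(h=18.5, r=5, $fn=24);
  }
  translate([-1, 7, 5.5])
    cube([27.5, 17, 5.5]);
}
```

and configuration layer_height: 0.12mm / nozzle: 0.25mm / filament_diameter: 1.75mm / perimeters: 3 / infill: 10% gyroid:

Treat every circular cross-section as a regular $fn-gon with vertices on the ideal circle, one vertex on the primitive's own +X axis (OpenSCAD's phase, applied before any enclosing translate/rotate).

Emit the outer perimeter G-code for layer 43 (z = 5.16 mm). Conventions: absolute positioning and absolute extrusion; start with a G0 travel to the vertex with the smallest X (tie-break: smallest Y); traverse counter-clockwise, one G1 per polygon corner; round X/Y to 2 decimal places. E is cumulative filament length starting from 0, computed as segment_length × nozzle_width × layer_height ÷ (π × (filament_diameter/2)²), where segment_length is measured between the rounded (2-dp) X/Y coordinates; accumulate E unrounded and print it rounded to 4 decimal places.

G0 X0.00 Y0.00 Z5.16
G1 X30.00 Y0.00 E0.3742
G1 X30.00 Y28.00 E0.7234
G1 X0.00 Y28.00 E1.0976
G1 X0.00 Y11.87 E1.2988
G1 X1.00 Y12.00 E1.3113
G1 X2.29 Y11.83 E1.3276
G1 X3.50 Y11.33 E1.3439
G1 X4.54 Y10.54 E1.3602
G1 X5.33 Y9.50 E1.3765
G1 X5.83 Y8.29 E1.3928
G1 X6.00 Y7.00 E1.4090
G1 X5.83 Y5.71 E1.4253
G1 X5.33 Y4.50 E1.4416
G1 X4.54 Y3.46 E1.4579
G1 X3.50 Y2.67 E1.4742
G1 X2.29 Y2.17 E1.4905
G1 X1.00 Y2.00 E1.5067
G1 X0.00 Y2.13 E1.5193
G1 X0.00 Y0.00 E1.5459

At z = 5.16 mm: the cube (footprint 30×28) is included at this height; the r=5 cylinder at (1, 7) contributes a regular 24-gon of circumradius 5; Subtracting the remaining from the first: starting from the 30×28 cube, the r=5 cylinder at (1, 7) partially overlaps it — only the 48.69 mm² overlap (of its 77.65 mm²) is removed, clipping the outline — 1 connected region; the cube at (-1, 7) is absent (z outside [5.5, 11]); Combining (union): only the result so far is present, so the union is just that shape — 1 connected region. The outline is a single polygon with 19 vertices. Extrusion per mm of travel: 0.25 × 0.12 / (π × 0.875²) = 0.012473. Accumulating E over each segment gives final E = 1.5459.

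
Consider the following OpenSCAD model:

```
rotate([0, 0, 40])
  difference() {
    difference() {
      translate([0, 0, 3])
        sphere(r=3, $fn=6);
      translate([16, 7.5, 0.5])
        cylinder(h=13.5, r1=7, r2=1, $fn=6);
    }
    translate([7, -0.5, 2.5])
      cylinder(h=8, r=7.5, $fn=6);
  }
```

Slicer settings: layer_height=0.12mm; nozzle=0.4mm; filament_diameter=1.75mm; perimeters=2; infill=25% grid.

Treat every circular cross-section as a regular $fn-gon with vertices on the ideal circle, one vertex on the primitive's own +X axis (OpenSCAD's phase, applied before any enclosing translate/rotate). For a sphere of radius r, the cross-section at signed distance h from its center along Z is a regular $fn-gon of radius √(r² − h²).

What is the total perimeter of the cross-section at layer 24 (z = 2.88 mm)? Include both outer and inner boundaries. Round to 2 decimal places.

16.99 mm

At z = 2.88 mm: the r=3 sphere contributes a regular 6-gon of circumradius √(3²−0.12²) = 2.998 (perimeter = 2·6·2.998·sin(180°/6) = 17.99 mm); the cone at (16, 7.5) (r1=7→r2=1) has section circumradius 5.942 here — a regular 6-gon (perimeter = 2·6·5.942·sin(180°/6) = 35.65 mm); After the difference (first − rest): starting from the r=3 sphere, the cone at (16, 7.5) misses the remaining region (no effect) — boundary = 17.99 mm; the r=7.5 cylinder at (7, -0.5) contributes a regular 6-gon of circumradius 7.5 (perimeter = 2·6·7.500·sin(180°/6) = 45.00 mm); After the difference (first − rest): starting from that combined region, the r=7.5 cylinder at (7, -0.5) partially overlaps it — only the 10.23 mm² overlap (of its 146.14 mm²) is removed, clipping the outline — boundary = 16.99 mm; (rotated 40° about Z; rotation is an isometry so areas/perimeters/island counts are preserved). Overall, the cross-section is a single solid region. Total boundary length (outer) = 16.99 mm.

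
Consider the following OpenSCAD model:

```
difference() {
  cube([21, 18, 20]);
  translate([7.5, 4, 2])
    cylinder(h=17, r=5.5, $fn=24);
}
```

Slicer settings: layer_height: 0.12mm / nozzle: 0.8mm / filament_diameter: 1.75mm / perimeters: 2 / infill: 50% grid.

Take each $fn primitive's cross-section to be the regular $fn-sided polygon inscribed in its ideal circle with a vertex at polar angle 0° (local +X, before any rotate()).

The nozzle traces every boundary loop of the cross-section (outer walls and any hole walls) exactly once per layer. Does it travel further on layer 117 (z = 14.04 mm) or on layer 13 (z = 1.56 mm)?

Layer 117 (z = 14.04): the cube is present — its section is the full 21×18 rectangle (perimeter 78.00 mm); the cylinder at (7.5, 4): section is a regular 24-gon, circumradius r=5.5 (perimeter = 2·24·5.500·sin(180°/24) = 34.46 mm); Subtracting the remaining from the first: starting from the 21×18 cube, the r=5.5 cylinder at (7.5, 4) partially overlaps it — only the 86.44 mm² overlap (of its 93.95 mm²) is removed, clipping the outline — boundary = 96.72 mm. So its perimeter = 96.72 mm. Layer 13 (z = 1.56): the 21×18 cube contributes its full rectangle (perimeter 78.00 mm); the cylinder at (7.5, 4) is absent (z outside [2, 19]); Taking the first minus the rest: none of the subtracted shapes is present at this height, so the 21×18 cube is unchanged — boundary = 78.00 mm. So its perimeter = 78.00 mm. Layer 117 is larger (96.72 vs 78.00 mm).

layer 117 (z = 14.04 mm)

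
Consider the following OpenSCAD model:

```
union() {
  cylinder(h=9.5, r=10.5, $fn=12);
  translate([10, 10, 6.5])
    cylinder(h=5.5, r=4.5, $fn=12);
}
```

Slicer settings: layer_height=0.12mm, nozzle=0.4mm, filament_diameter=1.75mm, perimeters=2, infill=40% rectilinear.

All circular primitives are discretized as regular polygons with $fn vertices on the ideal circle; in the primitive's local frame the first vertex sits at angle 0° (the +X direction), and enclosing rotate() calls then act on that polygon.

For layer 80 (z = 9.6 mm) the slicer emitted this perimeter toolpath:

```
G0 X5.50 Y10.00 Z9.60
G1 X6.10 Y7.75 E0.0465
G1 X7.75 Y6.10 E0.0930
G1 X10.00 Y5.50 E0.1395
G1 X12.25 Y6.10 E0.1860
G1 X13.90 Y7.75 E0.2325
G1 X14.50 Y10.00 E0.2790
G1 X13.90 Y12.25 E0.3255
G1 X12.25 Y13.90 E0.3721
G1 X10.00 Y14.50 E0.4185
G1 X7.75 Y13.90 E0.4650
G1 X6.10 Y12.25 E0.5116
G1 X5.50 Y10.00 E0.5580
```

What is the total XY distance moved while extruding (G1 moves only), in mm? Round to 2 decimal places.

27.96 mm

Sum the Euclidean lengths of each G1 segment: total = 27.96 mm.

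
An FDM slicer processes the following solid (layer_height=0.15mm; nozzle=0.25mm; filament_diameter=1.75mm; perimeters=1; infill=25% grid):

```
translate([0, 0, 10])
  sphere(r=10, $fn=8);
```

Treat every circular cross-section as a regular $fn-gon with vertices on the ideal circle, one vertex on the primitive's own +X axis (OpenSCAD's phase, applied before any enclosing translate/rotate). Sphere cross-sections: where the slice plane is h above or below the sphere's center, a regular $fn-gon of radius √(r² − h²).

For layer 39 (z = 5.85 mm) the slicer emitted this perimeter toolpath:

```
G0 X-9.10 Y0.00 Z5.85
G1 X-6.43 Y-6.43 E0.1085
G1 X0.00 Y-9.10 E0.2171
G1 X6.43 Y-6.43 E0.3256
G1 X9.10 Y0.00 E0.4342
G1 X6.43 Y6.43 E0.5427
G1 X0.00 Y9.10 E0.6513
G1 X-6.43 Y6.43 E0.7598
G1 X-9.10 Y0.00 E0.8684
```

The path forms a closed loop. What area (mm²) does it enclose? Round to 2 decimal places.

Apply the shoelace formula to the sequence of (X, Y) vertices; enclosed area = 234.05 mm².

234.05 mm²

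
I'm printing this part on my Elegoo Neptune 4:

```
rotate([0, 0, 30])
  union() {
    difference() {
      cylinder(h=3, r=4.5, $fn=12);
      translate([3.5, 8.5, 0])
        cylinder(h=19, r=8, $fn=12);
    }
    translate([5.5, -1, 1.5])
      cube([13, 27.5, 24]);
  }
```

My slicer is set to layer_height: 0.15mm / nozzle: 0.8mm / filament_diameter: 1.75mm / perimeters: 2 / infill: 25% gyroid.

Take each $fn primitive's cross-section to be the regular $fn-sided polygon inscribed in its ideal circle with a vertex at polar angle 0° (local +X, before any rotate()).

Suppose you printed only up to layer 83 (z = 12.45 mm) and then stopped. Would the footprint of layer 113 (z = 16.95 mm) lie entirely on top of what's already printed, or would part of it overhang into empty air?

entirely on top

Compare the two slices. At z = 12.45: the cylinder does not reach this height (z outside [0, 3]); the r=8 cylinder at (3.5, 8.5) contributes a regular 12-gon of circumradius 8 (area = (12/2)·8.000²·sin(360°/12) = 192.00 mm²); Subtracting the remaining from the first: the first operand is absent here, so nothing remains; the cube at (5.5, -1) is present — its section is the full 13×27.5 rectangle (area 357.50 mm²); Combining (union): only the 13×27.5 cube at (5.5, -1) is present, so the union is just that shape — area = 357.50 mm²; (rotated 30° about Z; rotation is an isometry so areas/perimeters/island counts are preserved). At z = 16.95: the cylinder is not intersected at this z (z outside [0, 3]); the cylinder at (3.5, 8.5): section is a regular 12-gon, circumradius r=8 (area = (12/2)·8.000²·sin(360°/12) = 192.00 mm²); Taking the first minus the rest: the first operand is absent here, so nothing remains; the cube at (5.5, -1) is present — its section is the full 13×27.5 rectangle (area 357.50 mm²); Taking the union: only the 13×27.5 cube at (5.5, -1) is present, so the union is just that shape — area = 357.50 mm²; (whole slice rotated 30° about Z — lengths, areas and connectivity unchanged). Checking containment: the cross-section at z = 16.95 is a subset of the cross-section at z = 12.45.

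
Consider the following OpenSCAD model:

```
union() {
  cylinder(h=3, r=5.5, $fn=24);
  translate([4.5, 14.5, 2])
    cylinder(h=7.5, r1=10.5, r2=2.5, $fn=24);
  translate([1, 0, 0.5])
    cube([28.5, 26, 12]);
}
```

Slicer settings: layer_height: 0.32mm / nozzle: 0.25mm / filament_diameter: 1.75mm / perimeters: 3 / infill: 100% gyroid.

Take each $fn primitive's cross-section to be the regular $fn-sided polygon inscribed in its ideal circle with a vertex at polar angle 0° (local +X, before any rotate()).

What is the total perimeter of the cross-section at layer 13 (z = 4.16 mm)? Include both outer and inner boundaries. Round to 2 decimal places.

112.72 mm

At z = 4.16 mm: the cylinder is absent (z outside [0, 3]); the cone at (4.5, 14.5) (r1=10.5→r2=2.5) has section circumradius 8.196 here — a regular 24-gon (perimeter = 2·24·8.196·sin(180°/24) = 51.35 mm); the cube at (1, 0) (footprint 28.5×26) is included at this height (perimeter 109.00 mm); Taking the union: the regions partially overlap (shared area 159.54 mm²), so the edge portions inside another operand are dropped and the merged outline is re-measured after clipping — boundary = 112.72 mm. Overall, the cross-section is a single solid region. Total boundary length (outer) = 112.72 mm.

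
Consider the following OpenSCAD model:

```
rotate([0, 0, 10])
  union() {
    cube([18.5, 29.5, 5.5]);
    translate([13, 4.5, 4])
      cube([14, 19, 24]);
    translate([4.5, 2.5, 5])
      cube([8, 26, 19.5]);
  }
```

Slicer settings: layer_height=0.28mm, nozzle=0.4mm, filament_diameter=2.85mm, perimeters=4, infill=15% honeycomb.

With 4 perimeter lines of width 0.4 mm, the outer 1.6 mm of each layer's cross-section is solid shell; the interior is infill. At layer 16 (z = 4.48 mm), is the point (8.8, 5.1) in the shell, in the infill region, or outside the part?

infill

At z = 4.48 mm: the cube (footprint 18.5×29.5) is included at this height; the cube at (13, 4.5) (footprint 14×19) is included at this height; the cube at (4.5, 2.5) is not intersected at this z (z outside [5, 24.5]); Taking the union: the regions partially overlap (shared area 104.50 mm²), so overlapping operands fuse into one piece — 1 connected region; (rotated 10° about Z; rotation is an isometry so areas/perimeters/island counts are preserved). Overall, the cross-section is a single solid region. Undo the 10° rotation: the query point maps to (9.552, 3.494) in the un-rotated model frame. The nearest boundary edge runs (18.50, 0.00)→(0.00, 0.00); distance from the point to it = 3.49 mm. The point is inside the cross-section and 3.49 mm from the nearest boundary — more than the 1.6 mm shell width (4 × 0.4), so it's in the infill interior.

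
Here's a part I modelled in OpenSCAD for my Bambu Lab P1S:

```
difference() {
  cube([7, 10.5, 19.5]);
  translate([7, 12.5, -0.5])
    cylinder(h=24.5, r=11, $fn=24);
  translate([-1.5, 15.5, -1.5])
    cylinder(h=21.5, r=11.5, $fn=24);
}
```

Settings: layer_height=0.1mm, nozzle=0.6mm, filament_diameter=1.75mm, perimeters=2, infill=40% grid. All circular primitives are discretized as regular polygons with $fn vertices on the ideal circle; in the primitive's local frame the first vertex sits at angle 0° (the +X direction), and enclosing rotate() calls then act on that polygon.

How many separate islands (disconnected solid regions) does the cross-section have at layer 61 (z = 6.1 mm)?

1

At z = 6.1 mm: the cube (footprint 7×10.5) is included at this height; the cylinder at (7, 12.5): section is a regular 24-gon, circumradius r=11; the r=11.5 cylinder at (-1.5, 15.5) gives a regular 24-gon of circumradius 11.5 (constant along its height); Taking the first minus the rest: starting from the 7×10.5 cube, the r=11 cylinder at (7, 12.5) partially overlaps it — only the 56.94 mm² overlap (of its 375.81 mm²) is removed, clipping the outline; the r=11.5 cylinder at (-1.5, 15.5) misses the remaining region (no effect) — 1 connected region. Overall, the cross-section is a single solid region. Island count = 1.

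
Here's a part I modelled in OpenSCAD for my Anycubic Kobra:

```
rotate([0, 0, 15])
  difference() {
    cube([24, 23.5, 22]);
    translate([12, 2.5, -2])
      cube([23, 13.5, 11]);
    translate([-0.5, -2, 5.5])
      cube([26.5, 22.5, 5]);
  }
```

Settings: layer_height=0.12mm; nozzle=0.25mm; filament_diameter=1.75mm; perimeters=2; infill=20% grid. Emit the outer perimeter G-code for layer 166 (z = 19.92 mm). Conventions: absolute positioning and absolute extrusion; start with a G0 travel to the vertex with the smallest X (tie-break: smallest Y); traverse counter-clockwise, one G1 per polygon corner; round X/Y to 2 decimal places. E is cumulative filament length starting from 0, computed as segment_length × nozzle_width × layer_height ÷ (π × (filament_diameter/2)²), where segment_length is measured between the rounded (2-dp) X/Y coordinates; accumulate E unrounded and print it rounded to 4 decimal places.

At z = 19.92 mm: the cube is present — its section is the full 24×23.5 rectangle; the cube at (12, 2.5) does not reach this height (z outside [-2, 9]); the cube at (-0.5, -2) is not intersected at this z (z outside [5.5, 10.5]); Taking the first minus the rest: none of the subtracted shapes is present at this height, so the 24×23.5 cube is unchanged — 1 connected region; (whole slice rotated 15° about Z — lengths, areas and connectivity unchanged). The outline is a single polygon with 4 vertices. Extrusion per mm of travel: 0.25 × 0.12 / (π × 0.875²) = 0.012473. Accumulating E over each segment gives final E = 1.1848.

G0 X-6.08 Y22.70 Z19.92
G1 X0.00 Y0.00 E0.2931
G1 X23.18 Y6.21 E0.5924
G1 X17.10 Y28.91 E0.8855
G1 X-6.08 Y22.70 E1.1848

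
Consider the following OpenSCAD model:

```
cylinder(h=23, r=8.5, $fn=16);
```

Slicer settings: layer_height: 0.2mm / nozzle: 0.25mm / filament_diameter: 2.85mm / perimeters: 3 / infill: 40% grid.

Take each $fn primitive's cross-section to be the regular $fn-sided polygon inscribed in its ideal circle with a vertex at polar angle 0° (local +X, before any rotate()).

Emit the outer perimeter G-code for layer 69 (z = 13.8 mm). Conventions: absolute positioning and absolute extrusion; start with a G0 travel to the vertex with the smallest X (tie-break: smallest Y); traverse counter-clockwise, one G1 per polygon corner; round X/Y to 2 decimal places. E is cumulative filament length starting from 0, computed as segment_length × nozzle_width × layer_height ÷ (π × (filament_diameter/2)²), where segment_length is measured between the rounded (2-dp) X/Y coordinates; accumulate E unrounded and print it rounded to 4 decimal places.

At z = 13.8 mm: the r=8.5 cylinder contributes a regular 16-gon of circumradius 8.5. The outline is a single polygon with 16 vertices. Extrusion per mm of travel: 0.25 × 0.2 / (π × 1.425²) = 0.007838. Accumulating E over each segment gives final E = 0.4158.

G0 X-8.50 Y0.00 Z13.80
G1 X-7.85 Y-3.25 E0.0260
G1 X-6.01 Y-6.01 E0.0520
G1 X-3.25 Y-7.85 E0.0780
G1 X0.00 Y-8.50 E0.1040
G1 X3.25 Y-7.85 E0.1299
G1 X6.01 Y-6.01 E0.1559
G1 X7.85 Y-3.25 E0.1819
G1 X8.50 Y0.00 E0.2079
G1 X7.85 Y3.25 E0.2339
G1 X6.01 Y6.01 E0.2599
G1 X3.25 Y7.85 E0.2859
G1 X0.00 Y8.50 E0.3119
G1 X-3.25 Y7.85 E0.3378
G1 X-6.01 Y6.01 E0.3638
G1 X-7.85 Y3.25 E0.3898
G1 X-8.50 Y0.00 E0.4158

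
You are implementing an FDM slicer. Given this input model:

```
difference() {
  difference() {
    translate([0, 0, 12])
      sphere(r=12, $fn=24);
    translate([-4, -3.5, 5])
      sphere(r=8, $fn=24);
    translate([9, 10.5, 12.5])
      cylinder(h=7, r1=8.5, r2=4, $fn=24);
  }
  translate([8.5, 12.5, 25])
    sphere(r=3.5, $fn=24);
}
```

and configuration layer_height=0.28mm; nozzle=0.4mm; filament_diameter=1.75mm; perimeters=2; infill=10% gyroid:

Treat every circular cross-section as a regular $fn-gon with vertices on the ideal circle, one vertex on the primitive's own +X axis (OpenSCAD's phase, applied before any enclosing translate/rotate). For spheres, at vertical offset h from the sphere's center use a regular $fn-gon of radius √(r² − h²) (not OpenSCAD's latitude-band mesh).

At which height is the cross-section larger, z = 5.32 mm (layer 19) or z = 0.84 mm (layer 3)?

layer 19 (z = 5.32 mm)

Layer 19 (z = 5.32): the r=12 sphere contributes a regular 24-gon of circumradius √(12²−6.68²) = 9.969 (area = (24/2)·9.969²·sin(360°/24) = 308.65 mm²); the sphere at (-4, -3.5): section is a regular 24-gon, circumradius = √(r²−h²) = √(8²−0.32²) = 7.994 (area = (24/2)·7.994²·sin(360°/24) = 198.45 mm²); the cone at (9, 10.5) is not intersected at this z (z outside [12.5, 19.5]); Subtracting the remaining from the first: starting from the r=12 sphere (308.65 mm²), the r=8 sphere at (-4, -3.5) partially overlaps it — only the 153.21 mm² overlap (of its 198.45 mm²) is removed, clipping the outline — area = 155.44 mm²; the sphere at (8.5, 12.5) does not reach this height (|z−center|=19.680 > r=3.5); Taking the first minus the rest: none of the subtracted shapes is present at this height, so that combined region is unchanged — area = 155.44 mm². So its area = 155.44 mm². Layer 3 (z = 0.84): the r=12 sphere contributes a regular 24-gon of circumradius √(12²−11.16²) = 4.411 (area = (24/2)·4.411²·sin(360°/24) = 60.42 mm²); the r=8 sphere at (-4, -3.5) contributes a regular 24-gon of circumradius √(8²−4.16²) = 6.833 (area = (24/2)·6.833²·sin(360°/24) = 145.02 mm²); the cone at (9, 10.5) is not intersected at this z (z outside [12.5, 19.5]); After the difference (first − rest): starting from the r=12 sphere (60.42 mm²), the r=8 sphere at (-4, -3.5) partially overlaps it — only the 38.74 mm² overlap (of its 145.02 mm²) is removed, clipping the outline — area = 21.68 mm²; the sphere at (8.5, 12.5) is absent (|z−center|=24.160 > r=3.5); Taking the first minus the rest: none of the subtracted shapes is present at this height, so the result so far is unchanged — area = 21.68 mm². So its area = 21.68 mm². Layer 19 is larger (155.44 vs 21.68 mm²).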